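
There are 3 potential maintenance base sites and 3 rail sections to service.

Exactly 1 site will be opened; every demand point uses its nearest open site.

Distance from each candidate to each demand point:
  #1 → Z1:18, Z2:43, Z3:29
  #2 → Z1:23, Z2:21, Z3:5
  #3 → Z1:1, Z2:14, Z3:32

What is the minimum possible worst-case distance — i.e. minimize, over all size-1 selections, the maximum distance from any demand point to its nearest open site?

23

Open {#2}.
  Farthest demand point is Z1 at distance 23 (to #2); all others are ≤ 23.
With {#3} the worst case is 32.
With {#1} the worst case is 43.
No size-1 selection achieves below 23.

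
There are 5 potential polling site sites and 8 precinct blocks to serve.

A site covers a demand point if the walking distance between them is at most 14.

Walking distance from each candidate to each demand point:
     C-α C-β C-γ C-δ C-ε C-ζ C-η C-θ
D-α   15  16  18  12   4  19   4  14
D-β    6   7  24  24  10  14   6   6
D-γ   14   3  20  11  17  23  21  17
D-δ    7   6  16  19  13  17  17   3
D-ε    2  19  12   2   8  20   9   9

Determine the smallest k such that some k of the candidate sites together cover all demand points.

Coverage sets (demand points within 14 of each site):
  D-α: {C-δ, C-ε, C-η, C-θ}
  D-β: {C-α, C-β, C-ε, C-ζ, C-η, C-θ}
  D-γ: {C-α, C-β, C-δ}
  D-δ: {C-α, C-β, C-ε, C-θ}
  D-ε: {C-α, C-γ, C-δ, C-ε, C-η, C-θ}
No single site covers all 8 demand points.
But {D-β, D-ε} covers everything, so the minimum is 2.

2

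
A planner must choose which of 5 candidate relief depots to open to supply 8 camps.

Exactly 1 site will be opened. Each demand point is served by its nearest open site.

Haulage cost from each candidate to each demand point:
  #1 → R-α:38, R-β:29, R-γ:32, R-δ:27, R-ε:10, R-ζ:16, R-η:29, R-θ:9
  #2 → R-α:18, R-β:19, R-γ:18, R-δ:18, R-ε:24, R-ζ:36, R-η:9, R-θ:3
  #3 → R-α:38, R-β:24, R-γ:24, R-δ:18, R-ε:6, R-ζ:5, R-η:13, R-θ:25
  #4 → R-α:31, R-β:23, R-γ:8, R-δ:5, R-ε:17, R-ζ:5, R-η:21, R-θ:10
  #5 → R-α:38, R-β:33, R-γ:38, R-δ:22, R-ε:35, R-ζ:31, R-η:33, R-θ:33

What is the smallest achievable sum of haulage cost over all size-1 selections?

Open {#4}.
  R-α→#4 31, R-β→#4 23, R-γ→#4 8, R-δ→#4 5, R-ε→#4 17, R-ζ→#4 5, R-η→#4 21, R-θ→#4 10  ⇒ total 120.
Compare {#2}: total 145.
Compare {#3}: total 153.
No size-1 selection does better; minimum is 120.

120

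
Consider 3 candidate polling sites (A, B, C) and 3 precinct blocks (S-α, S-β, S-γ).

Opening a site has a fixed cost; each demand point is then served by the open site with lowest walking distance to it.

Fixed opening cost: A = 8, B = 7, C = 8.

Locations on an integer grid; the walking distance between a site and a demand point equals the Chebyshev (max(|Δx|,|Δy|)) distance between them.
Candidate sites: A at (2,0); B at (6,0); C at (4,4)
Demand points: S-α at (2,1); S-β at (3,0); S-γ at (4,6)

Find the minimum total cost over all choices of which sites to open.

Open {A}: assign each demand point to its cheapest open site.
  S-α→A 1, S-β→A 1, S-γ→A 6
  walking distance 8, fixed 8 → total 16.
Compare {C}: walking distance 9 + fixed 8 = 17.
Compare {B}: walking distance 13 + fixed 7 = 20.
Compare {A, C}: walking distance 4 + fixed 16 = 20.
All other subsets cost ≥ 17. Minimum total cost: 16.

16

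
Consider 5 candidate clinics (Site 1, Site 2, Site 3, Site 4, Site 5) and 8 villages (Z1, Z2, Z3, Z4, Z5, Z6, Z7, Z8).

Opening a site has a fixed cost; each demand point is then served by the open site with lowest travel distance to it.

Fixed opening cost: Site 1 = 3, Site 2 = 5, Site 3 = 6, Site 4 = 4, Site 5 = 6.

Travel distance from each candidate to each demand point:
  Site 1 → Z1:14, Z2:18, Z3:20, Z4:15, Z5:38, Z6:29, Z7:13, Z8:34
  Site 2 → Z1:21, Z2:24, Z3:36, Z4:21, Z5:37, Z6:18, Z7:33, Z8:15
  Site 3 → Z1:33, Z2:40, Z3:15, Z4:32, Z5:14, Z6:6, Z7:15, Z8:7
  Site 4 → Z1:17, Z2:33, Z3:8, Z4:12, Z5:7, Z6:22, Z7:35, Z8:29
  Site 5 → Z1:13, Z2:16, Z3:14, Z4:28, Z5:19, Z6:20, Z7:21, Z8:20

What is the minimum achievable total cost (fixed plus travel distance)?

Open {Site 1, Site 3, Site 4}: assign each demand point to its cheapest open site.
  Z1→Site 1 14, Z2→Site 1 18, Z3→Site 4 8, Z4→Site 4 12, Z5→Site 4 7, Z6→Site 3 6, Z7→Site 1 13, Z8→Site 3 7
  travel distance 85, fixed 13 → total 98.
Compare {Site 3, Site 4, Site 5}: travel distance 84 + fixed 16 = 100.
Compare {Site 1, Site 3, Site 4, Site 5}: travel distance 82 + fixed 19 = 101.
Compare {Site 1, Site 2, Site 3, Site 4}: travel distance 85 + fixed 18 = 103.
All other subsets cost ≥ 100. Minimum total cost: 98.

98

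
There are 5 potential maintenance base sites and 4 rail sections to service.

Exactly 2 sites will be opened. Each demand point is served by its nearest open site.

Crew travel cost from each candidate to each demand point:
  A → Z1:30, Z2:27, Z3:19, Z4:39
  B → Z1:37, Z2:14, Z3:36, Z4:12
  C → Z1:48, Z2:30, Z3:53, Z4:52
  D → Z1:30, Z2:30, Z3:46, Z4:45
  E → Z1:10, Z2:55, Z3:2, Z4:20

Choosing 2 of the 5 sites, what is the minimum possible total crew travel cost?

38

Open {B, E}.
  Z1→E 10, Z2→B 14, Z3→E 2, Z4→B 12  ⇒ total 38.
Compare {A, E}: total 59.
Compare {C, E}: total 62.
No size-2 selection does better; minimum is 38.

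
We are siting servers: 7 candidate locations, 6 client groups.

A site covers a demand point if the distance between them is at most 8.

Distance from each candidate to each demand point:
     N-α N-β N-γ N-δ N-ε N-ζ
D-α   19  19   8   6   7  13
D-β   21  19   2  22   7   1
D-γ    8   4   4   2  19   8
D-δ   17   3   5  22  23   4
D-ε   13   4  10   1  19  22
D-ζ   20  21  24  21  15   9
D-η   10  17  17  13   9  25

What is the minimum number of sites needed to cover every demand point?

2

Coverage sets (demand points within 8 of each site):
  D-α: {N-γ, N-δ, N-ε}
  D-β: {N-γ, N-ε, N-ζ}
  D-γ: {N-α, N-β, N-γ, N-δ, N-ζ}
  D-δ: {N-β, N-γ, N-ζ}
  D-ε: {N-β, N-δ}
  D-ζ: {}
  D-η: {}
No single site covers all 6 demand points.
But {D-α, D-γ} covers everything, so the minimum is 2.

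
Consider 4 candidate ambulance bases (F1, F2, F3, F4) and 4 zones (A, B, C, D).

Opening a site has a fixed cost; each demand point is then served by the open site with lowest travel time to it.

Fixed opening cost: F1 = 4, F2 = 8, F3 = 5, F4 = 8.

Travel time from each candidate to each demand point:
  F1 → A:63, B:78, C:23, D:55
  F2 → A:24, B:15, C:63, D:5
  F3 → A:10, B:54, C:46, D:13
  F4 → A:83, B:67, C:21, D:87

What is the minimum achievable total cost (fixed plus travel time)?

Open {F1, F2, F3}: assign each demand point to its cheapest open site.
  A→F3 10, B→F2 15, C→F1 23, D→F2 5
  travel time 53, fixed 17 → total 70.
Compare {F2, F3, F4}: travel time 51 + fixed 21 = 72.
Compare {F1, F2, F3, F4}: travel time 51 + fixed 25 = 76.
Compare {F1, F2}: travel time 67 + fixed 12 = 79.
All other subsets cost ≥ 72. Minimum total cost: 70.

70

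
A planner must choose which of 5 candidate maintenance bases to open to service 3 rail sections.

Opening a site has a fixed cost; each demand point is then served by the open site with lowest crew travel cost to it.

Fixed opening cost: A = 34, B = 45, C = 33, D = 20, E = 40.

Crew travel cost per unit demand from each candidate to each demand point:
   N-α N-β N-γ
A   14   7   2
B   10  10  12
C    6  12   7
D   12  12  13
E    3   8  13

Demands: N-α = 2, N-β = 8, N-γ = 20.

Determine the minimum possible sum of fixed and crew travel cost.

158

Open {A}: assign each demand point to its cheapest open site.
  N-α→A 2×14=28, N-β→A 8×7=56, N-γ→A 20×2=40
  crew travel cost 124, fixed 34 → total 158.
Compare {A, D}: crew travel cost 120 + fixed 54 = 174.
Compare {A, C}: crew travel cost 108 + fixed 67 = 175.
Compare {A, E}: crew travel cost 102 + fixed 74 = 176.
All other subsets cost ≥ 174. Minimum total cost: 158.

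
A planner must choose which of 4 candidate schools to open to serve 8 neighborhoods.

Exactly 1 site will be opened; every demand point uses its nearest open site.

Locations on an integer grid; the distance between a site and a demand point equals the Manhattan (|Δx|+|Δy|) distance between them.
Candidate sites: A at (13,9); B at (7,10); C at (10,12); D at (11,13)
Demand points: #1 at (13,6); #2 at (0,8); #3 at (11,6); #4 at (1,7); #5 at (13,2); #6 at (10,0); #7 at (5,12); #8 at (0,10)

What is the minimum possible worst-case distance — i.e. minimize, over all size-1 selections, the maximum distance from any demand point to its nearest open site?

14

Open {A}.
  Farthest demand point is #2 at distance 14 (to A); all others are ≤ 14.
With {B} the worst case is 14.
With {C} the worst case is 14.
No size-1 selection achieves below 14.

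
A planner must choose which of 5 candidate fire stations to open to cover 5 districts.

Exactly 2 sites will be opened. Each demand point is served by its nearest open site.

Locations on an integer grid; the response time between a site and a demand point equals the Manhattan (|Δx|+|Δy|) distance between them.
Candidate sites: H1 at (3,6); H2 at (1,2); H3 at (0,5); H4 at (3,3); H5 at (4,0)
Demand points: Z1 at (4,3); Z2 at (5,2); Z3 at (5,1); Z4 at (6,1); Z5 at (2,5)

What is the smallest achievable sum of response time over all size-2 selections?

12

Open {H4, H5}.
  Z1→H4 1, Z2→H4 3, Z3→H5 2, Z4→H5 3, Z5→H4 3  ⇒ total 12.
Compare {H1, H5}: total 13.
Compare {H3, H5}: total 13.
No size-2 selection does better; minimum is 12.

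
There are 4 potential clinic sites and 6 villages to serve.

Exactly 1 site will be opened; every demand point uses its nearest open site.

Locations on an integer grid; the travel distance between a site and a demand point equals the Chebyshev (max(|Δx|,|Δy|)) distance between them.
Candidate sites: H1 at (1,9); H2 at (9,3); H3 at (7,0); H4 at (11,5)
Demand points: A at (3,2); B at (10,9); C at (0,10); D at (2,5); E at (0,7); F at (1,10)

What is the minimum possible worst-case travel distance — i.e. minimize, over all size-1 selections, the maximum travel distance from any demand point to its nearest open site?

Open {H1}.
  Farthest demand point is B at travel distance 9 (to H1); all others are ≤ 9.
With {H2} the worst case is 9.
With {H3} the worst case is 10.
No size-1 selection achieves below 9.

9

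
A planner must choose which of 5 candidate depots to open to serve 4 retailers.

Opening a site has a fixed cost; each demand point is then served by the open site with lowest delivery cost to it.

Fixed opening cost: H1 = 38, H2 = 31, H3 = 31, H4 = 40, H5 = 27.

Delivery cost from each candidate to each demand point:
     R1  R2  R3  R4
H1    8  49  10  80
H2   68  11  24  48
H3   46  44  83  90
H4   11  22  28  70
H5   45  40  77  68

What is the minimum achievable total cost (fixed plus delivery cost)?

146

Open {H1, H2}: assign each demand point to its cheapest open site.
  R1→H1 8, R2→H2 11, R3→H1 10, R4→H2 48
  delivery cost 77, fixed 69 → total 146.
Compare {H2, H4}: delivery cost 94 + fixed 71 = 165.
Compare {H4}: delivery cost 131 + fixed 40 = 171.
Compare {H1, H2, H5}: delivery cost 77 + fixed 96 = 173.
All other subsets cost ≥ 165. Minimum total cost: 146.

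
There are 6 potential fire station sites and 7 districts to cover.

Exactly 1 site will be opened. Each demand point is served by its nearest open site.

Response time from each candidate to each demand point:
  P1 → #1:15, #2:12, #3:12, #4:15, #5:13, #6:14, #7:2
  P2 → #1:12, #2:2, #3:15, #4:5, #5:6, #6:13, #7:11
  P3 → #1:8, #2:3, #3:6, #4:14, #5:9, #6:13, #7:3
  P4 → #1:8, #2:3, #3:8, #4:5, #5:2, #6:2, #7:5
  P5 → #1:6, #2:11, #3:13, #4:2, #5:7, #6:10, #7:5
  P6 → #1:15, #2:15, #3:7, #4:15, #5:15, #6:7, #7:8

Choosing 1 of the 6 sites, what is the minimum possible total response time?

Open {P4}.
  #1→P4 8, #2→P4 3, #3→P4 8, #4→P4 5, #5→P4 2, #6→P4 2, #7→P4 5  ⇒ total 33.
Compare {P5}: total 54.
Compare {P3}: total 56.
No size-1 selection does better; minimum is 33.

33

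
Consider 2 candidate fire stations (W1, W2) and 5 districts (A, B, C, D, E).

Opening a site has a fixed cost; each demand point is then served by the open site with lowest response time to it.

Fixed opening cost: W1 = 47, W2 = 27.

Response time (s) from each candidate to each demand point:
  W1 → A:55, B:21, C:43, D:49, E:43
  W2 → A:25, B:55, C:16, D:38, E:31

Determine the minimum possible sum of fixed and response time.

Open {W2}: assign each demand point to its cheapest open site.
  A→W2 25, B→W2 55, C→W2 16, D→W2 38, E→W2 31
  response time 165, fixed 27 → total 192.
Compare {W1, W2}: response time 131 + fixed 74 = 205.
Compare {W1}: response time 211 + fixed 47 = 258.

192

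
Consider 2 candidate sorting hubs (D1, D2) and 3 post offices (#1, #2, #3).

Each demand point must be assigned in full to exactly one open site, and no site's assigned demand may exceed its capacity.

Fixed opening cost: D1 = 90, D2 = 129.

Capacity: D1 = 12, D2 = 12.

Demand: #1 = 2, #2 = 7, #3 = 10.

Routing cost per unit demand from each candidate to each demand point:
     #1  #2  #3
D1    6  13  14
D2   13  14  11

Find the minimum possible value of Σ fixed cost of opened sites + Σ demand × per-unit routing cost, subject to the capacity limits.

432

Open {D1, D2}; cheapest assignment that respects the capacities:
  D1 (cap 12, load 9): #1, #2 — cost 2×6 + 7×13 = 103
  D2 (cap 12, load 10): #3 — cost 10×11 = 110
  Shipping 213, fixed 219 → total 432.
  Any other capacity-feasible assignment to {D1, D2} ships for at least 213.
Total demand is 19 and no other set of sites has combined capacity ≥ 19, so {D1, D2} is the only feasible choice of open sites. Minimum: 432.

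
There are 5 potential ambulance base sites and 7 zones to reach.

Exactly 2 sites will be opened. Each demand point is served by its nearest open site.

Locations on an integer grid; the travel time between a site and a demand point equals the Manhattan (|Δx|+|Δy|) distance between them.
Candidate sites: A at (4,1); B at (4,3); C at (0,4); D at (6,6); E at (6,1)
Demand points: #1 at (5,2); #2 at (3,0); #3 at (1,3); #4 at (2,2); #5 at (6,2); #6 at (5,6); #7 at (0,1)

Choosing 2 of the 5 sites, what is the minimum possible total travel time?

Open {A, D}.
  #1→A 2, #2→A 2, #3→A 5, #4→A 3, #5→A 3, #6→D 1, #7→A 4  ⇒ total 20.
Compare {A, B}: total 21.
Compare {A, C}: total 21.
No size-2 selection does better; minimum is 20.

20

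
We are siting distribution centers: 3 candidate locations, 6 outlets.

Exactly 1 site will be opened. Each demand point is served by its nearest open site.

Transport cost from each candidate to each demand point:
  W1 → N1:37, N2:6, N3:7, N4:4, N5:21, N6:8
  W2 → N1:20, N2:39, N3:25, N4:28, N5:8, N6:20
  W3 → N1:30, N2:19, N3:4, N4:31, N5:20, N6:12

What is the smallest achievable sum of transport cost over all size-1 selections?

Open {W1}.
  N1→W1 37, N2→W1 6, N3→W1 7, N4→W1 4, N5→W1 21, N6→W1 8  ⇒ total 83.
Compare {W3}: total 116.
Compare {W2}: total 140.

83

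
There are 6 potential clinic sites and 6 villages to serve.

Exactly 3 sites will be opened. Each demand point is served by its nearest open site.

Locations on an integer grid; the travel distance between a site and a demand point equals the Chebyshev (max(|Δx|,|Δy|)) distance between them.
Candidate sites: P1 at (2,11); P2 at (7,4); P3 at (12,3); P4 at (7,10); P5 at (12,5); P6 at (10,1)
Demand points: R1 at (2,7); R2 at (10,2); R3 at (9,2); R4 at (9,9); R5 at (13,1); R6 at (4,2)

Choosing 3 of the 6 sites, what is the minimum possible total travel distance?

Open {P2, P4, P6}.
  R1→P2 5, R2→P6 1, R3→P6 1, R4→P4 2, R5→P6 3, R6→P2 3  ⇒ total 15.
Compare {P2, P3, P4}: total 16.
Compare {P1, P2, P6}: total 17.
No size-3 selection does better; minimum is 15.

15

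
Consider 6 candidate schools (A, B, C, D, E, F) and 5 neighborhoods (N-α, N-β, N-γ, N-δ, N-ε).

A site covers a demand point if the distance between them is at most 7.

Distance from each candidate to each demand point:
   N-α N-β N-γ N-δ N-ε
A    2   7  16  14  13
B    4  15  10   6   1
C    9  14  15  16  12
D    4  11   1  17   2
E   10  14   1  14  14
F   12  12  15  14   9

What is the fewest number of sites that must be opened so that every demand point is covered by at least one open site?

3

Coverage sets (demand points within 7 of each site):
  A: {N-α, N-β}
  B: {N-α, N-δ, N-ε}
  C: {}
  D: {N-α, N-γ, N-ε}
  E: {N-γ}
  F: {}
No 2 sites suffice: every size-2 union leaves at least one demand point uncovered.
But {A, B, D} covers everything, so the minimum is 3.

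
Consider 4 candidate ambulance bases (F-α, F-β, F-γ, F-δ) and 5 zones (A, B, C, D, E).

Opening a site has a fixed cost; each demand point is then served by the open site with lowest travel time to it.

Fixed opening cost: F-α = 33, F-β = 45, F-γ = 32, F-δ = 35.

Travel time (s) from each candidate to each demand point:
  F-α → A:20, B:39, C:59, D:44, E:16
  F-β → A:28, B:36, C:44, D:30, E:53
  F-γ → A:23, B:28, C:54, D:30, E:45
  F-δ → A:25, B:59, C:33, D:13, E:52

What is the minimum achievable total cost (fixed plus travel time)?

189

Open {F-α, F-δ}: assign each demand point to its cheapest open site.
  A→F-α 20, B→F-α 39, C→F-δ 33, D→F-δ 13, E→F-α 16
  travel time 121, fixed 68 → total 189.
Compare {F-γ, F-δ}: travel time 142 + fixed 67 = 209.
Compare {F-α, F-γ, F-δ}: travel time 110 + fixed 100 = 210.
Compare {F-α}: travel time 178 + fixed 33 = 211.
All other subsets cost ≥ 209. Minimum total cost: 189.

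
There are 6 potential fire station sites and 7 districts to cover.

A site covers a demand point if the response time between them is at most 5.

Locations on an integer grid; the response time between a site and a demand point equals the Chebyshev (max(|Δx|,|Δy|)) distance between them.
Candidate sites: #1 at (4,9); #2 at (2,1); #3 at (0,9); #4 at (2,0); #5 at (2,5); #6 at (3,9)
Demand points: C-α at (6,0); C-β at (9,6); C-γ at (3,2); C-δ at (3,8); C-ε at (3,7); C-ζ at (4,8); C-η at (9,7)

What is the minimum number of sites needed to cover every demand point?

2

Coverage sets (demand points within 5 of each site):
  #1: {C-β, C-δ, C-ε, C-ζ, C-η}
  #2: {C-α, C-γ}
  #3: {C-δ, C-ε, C-ζ}
  #4: {C-α, C-γ}
  #5: {C-α, C-γ, C-δ, C-ε, C-ζ}
  #6: {C-δ, C-ε, C-ζ}
No single site covers all 7 demand points.
But {#1, #2} covers everything, so the minimum is 2.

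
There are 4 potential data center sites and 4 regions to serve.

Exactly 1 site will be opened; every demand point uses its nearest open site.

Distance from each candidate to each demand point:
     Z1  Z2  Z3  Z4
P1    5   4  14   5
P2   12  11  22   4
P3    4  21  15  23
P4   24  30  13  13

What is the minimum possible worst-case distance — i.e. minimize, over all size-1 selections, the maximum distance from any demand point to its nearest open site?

14

Open {P1}.
  Farthest demand point is Z3 at distance 14 (to P1); all others are ≤ 14.
With {P2} the worst case is 22.
With {P3} the worst case is 23.
No size-1 selection achieves below 14.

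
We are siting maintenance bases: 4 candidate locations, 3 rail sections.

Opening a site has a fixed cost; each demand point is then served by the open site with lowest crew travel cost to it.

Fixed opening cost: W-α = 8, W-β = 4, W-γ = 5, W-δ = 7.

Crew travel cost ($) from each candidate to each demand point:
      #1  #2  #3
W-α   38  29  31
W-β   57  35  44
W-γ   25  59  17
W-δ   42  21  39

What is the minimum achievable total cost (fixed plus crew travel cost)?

75

Open {W-γ, W-δ}: assign each demand point to its cheapest open site.
  #1→W-γ 25, #2→W-δ 21, #3→W-γ 17
  crew travel cost 63, fixed 12 → total 75.
Compare {W-β, W-γ, W-δ}: crew travel cost 63 + fixed 16 = 79.
Compare {W-α, W-γ, W-δ}: crew travel cost 63 + fixed 20 = 83.
Compare {W-α, W-γ}: crew travel cost 71 + fixed 13 = 84.
All other subsets cost ≥ 79. Minimum total cost: 75.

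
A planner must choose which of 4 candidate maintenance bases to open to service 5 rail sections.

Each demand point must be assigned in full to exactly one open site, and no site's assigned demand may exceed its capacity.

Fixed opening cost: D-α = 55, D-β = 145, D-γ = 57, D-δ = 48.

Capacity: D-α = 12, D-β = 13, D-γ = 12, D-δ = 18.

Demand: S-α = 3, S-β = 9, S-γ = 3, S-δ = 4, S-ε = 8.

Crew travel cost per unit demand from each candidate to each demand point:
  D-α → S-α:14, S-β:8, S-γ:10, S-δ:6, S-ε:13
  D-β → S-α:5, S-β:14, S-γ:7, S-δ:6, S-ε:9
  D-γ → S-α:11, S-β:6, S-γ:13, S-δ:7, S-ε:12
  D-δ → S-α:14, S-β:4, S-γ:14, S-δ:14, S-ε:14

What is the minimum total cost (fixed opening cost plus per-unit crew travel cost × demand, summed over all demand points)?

347

Open {D-α, D-δ}; cheapest assignment that respects the capacities:
  D-α (cap 12, load 10): S-α, S-γ, S-δ — cost 3×14 + 3×10 + 4×6 = 96
  D-δ (cap 18, load 17): S-β, S-ε — cost 9×4 + 8×14 = 148
  Shipping 244, fixed 103 → total 347.
  Any other capacity-feasible assignment to {D-α, D-δ} ships for at least 244.
Compare {D-γ, D-δ}: its best feasible assignment gives total 349.
Compare {D-α, D-γ, D-δ}: its best feasible assignment gives total 379.
Every other set of open sites that can feasibly serve all demand totals ≥ 349 even under its best assignment. Minimum: 347.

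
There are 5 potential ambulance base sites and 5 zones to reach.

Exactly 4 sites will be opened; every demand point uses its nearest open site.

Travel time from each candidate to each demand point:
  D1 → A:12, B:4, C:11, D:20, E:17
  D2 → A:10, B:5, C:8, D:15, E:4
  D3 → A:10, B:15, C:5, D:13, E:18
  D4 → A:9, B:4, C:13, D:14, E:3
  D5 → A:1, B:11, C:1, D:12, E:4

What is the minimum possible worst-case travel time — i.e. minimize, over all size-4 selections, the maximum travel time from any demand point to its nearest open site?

12

Open {D1, D2, D3, D5}.
  Farthest demand point is D at travel time 12 (to D5); all others are ≤ 12.
With {D1, D2, D4, D5} the worst case is 12.
With {D1, D3, D4, D5} the worst case is 12.
No size-4 selection achieves below 12.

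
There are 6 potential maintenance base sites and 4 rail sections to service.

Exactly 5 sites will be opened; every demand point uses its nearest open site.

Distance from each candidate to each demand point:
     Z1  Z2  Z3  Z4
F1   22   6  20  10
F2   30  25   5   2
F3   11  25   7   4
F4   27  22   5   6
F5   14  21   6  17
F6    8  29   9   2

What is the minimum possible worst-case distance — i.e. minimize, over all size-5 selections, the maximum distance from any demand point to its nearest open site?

8

Open {F1, F2, F3, F4, F6}.
  Farthest demand point is Z1 at distance 8 (to F6); all others are ≤ 8.
With {F1, F2, F3, F5, F6} the worst case is 8.
With {F1, F2, F4, F5, F6} the worst case is 8.
No size-5 selection achieves below 8.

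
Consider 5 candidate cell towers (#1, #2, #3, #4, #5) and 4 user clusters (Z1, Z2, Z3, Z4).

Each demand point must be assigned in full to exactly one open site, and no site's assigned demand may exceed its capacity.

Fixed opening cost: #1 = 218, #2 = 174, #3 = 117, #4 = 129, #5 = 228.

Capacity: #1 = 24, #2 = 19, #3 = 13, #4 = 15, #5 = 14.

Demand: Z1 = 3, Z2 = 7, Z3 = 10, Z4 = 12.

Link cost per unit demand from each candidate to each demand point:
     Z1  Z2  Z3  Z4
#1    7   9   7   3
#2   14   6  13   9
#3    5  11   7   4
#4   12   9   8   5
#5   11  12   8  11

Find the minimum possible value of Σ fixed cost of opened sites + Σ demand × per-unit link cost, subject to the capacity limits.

519

Open {#1, #3}; cheapest assignment that respects the capacities:
  #1 (cap 24, load 19): Z2, Z4 — cost 7×9 + 12×3 = 99
  #3 (cap 13, load 13): Z1, Z3 — cost 3×5 + 10×7 = 85
  Shipping 184, fixed 335 → total 519.
  Any other capacity-feasible assignment to {#1, #3} ships for at least 184.
Compare {#2, #3}: its best feasible assignment gives total 526.
Compare {#1, #4}: its best feasible assignment gives total 547.
Every other set of open sites that can feasibly serve all demand totals ≥ 526 even under its best assignment. Minimum: 519.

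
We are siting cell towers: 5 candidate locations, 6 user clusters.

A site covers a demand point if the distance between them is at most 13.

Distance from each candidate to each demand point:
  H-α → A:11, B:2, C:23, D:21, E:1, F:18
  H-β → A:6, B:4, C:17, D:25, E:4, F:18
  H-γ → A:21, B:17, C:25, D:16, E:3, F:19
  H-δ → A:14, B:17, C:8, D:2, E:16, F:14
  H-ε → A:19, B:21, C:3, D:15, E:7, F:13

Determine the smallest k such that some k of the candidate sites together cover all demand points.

Coverage sets (demand points within 13 of each site):
  H-α: {A, B, E}
  H-β: {A, B, E}
  H-γ: {E}
  H-δ: {C, D}
  H-ε: {C, E, F}
No 2 sites suffice: every size-2 union leaves at least one demand point uncovered.
But {H-α, H-δ, H-ε} covers everything, so the minimum is 3.

3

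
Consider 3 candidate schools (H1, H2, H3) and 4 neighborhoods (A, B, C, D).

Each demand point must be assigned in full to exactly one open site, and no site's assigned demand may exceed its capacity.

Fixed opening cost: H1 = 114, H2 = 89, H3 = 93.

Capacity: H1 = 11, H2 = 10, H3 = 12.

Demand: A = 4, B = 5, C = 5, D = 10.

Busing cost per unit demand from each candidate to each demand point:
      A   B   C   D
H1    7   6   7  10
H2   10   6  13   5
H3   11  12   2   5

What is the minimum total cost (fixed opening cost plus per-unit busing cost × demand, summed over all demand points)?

414

Open {H1, H2, H3}; cheapest assignment that respects the capacities:
  H1 (cap 11, load 9): A, B — cost 4×7 + 5×6 = 58
  H2 (cap 10, load 10): D — cost 10×5 = 50
  H3 (cap 12, load 5): C — cost 5×2 = 10
  Shipping 118, fixed 296 → total 414.
  Any other capacity-feasible assignment to {H1, H2, H3} ships for at least 118.
Total demand is 24 and no other set of sites has combined capacity ≥ 24, so {H1, H2, H3} is the only feasible choice of open sites. Minimum: 414.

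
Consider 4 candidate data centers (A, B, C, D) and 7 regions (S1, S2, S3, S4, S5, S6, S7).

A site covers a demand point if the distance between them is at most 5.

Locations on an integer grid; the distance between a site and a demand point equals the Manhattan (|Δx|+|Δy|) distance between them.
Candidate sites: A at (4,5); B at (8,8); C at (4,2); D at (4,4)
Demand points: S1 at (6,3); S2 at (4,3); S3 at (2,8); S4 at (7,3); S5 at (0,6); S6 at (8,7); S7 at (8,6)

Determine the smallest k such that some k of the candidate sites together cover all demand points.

Coverage sets (demand points within 5 of each site):
  A: {S1, S2, S3, S4, S5, S7}
  B: {S6, S7}
  C: {S1, S2, S4}
  D: {S1, S2, S4}
No single site covers all 7 demand points.
But {A, B} covers everything, so the minimum is 2.

2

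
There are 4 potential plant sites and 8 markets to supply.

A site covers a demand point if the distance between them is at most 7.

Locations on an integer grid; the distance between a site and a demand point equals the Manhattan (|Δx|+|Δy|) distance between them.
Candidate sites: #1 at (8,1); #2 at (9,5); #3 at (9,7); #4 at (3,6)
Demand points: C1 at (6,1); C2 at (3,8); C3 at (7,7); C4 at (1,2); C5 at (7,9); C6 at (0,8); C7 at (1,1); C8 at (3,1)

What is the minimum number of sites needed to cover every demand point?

Coverage sets (demand points within 7 of each site):
  #1: {C1, C3, C7, C8}
  #2: {C1, C3, C5}
  #3: {C2, C3, C5}
  #4: {C2, C3, C4, C5, C6, C7, C8}
No single site covers all 8 demand points.
But {#1, #4} covers everything, so the minimum is 2.

2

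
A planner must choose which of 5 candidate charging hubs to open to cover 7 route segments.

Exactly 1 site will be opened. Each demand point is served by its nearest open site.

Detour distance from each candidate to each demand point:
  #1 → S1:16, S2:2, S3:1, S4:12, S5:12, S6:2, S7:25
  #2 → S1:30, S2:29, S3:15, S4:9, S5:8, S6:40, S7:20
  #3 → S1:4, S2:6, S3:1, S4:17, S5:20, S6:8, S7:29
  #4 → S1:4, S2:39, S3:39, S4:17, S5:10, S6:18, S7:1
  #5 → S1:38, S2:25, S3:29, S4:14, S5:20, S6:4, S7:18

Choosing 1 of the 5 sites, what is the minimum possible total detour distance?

70

Open {#1}.
  S1→#1 16, S2→#1 2, S3→#1 1, S4→#1 12, S5→#1 12, S6→#1 2, S7→#1 25  ⇒ total 70.
Compare {#3}: total 85.
Compare {#4}: total 128.
No size-1 selection does better; minimum is 70.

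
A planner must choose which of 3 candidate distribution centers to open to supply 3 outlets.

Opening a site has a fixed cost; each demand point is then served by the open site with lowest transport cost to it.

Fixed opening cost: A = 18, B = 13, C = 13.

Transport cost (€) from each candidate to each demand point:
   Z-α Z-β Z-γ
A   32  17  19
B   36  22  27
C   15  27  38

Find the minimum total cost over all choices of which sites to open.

Open {A, C}: assign each demand point to its cheapest open site.
  Z-α→C 15, Z-β→A 17, Z-γ→A 19
  transport cost 51, fixed 31 → total 82.
Compare {A}: transport cost 68 + fixed 18 = 86.
Compare {B, C}: transport cost 64 + fixed 26 = 90.
Compare {C}: transport cost 80 + fixed 13 = 93.
All other subsets cost ≥ 86. Minimum total cost: 82.

82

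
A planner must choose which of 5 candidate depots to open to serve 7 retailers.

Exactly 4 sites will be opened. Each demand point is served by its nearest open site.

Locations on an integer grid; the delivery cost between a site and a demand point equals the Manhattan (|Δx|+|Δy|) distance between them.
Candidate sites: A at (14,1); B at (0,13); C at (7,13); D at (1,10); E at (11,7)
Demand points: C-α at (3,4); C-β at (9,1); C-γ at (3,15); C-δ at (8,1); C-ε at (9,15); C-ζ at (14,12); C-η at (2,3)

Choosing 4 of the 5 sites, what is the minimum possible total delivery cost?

Open {A, B, C, D}.
  C-α→D 8, C-β→A 5, C-γ→B 5, C-δ→A 6, C-ε→C 4, C-ζ→C 8, C-η→D 8  ⇒ total 44.
Compare {A, C, D, E}: total 45.
Compare {A, B, D, E}: total 50.
No size-4 selection does better; minimum is 44.

44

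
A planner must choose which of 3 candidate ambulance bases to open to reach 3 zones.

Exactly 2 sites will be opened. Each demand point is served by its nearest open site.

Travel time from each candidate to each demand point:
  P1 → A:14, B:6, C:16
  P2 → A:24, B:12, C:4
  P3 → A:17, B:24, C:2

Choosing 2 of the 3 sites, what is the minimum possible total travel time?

Open {P1, P3}.
  A→P1 14, B→P1 6, C→P3 2  ⇒ total 22.
Compare {P1, P2}: total 24.
Compare {P2, P3}: total 31.

22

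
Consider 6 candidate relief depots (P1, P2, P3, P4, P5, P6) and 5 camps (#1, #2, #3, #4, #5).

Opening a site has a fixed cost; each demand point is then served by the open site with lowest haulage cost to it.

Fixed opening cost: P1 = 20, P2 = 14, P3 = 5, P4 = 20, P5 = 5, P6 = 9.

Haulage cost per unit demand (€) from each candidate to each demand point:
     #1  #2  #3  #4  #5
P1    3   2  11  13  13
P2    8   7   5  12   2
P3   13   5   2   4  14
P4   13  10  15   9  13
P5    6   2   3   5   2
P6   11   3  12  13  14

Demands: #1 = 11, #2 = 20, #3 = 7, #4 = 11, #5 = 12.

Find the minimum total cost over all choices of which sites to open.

Open {P1, P3, P5}: assign each demand point to its cheapest open site.
  #1→P1 11×3=33, #2→P1 20×2=40, #3→P3 7×2=14, #4→P3 11×4=44, #5→P5 12×2=24
  haulage cost 155, fixed 30 → total 185.
Compare {P1, P2, P3}: haulage cost 155 + fixed 39 = 194.
Compare {P1, P3, P5, P6}: haulage cost 155 + fixed 39 = 194.
Compare {P1, P5}: haulage cost 173 + fixed 25 = 198.
All other subsets cost ≥ 194. Minimum total cost: 185.

185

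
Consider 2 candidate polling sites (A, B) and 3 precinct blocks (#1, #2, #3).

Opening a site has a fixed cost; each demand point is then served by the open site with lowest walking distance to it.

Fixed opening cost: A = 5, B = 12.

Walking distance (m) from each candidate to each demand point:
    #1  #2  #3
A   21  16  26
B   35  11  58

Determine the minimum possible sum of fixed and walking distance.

68

Open {A}: assign each demand point to its cheapest open site.
  #1→A 21, #2→A 16, #3→A 26
  walking distance 63, fixed 5 → total 68.
Compare {A, B}: walking distance 58 + fixed 17 = 75.
Compare {B}: walking distance 104 + fixed 12 = 116.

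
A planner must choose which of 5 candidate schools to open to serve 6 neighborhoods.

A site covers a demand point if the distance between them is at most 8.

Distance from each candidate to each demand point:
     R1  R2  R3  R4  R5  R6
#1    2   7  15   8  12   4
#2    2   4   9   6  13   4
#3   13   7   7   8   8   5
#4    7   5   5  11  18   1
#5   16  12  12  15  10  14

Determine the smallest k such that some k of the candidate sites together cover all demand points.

2

Coverage sets (demand points within 8 of each site):
  #1: {R1, R2, R4, R6}
  #2: {R1, R2, R4, R6}
  #3: {R2, R3, R4, R5, R6}
  #4: {R1, R2, R3, R6}
  #5: {}
No single site covers all 6 demand points.
But {#1, #3} covers everything, so the minimum is 2.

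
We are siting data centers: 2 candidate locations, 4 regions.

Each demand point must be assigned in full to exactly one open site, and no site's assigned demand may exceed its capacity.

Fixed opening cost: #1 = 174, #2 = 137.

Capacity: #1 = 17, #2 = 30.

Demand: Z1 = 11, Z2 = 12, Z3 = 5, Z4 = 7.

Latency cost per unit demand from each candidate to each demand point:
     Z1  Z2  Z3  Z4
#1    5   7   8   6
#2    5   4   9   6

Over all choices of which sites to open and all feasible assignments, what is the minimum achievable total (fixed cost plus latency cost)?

496

Open {#1, #2}; cheapest assignment that respects the capacities:
  #1 (cap 17, load 16): Z1, Z3 — cost 11×5 + 5×8 = 95
  #2 (cap 30, load 19): Z2, Z4 — cost 12×4 + 7×6 = 90
  Shipping 185, fixed 311 → total 496.
  Any other capacity-feasible assignment to {#1, #2} ships for at least 185.
Total demand is 35 and no other set of sites has combined capacity ≥ 35, so {#1, #2} is the only feasible choice of open sites. Minimum: 496.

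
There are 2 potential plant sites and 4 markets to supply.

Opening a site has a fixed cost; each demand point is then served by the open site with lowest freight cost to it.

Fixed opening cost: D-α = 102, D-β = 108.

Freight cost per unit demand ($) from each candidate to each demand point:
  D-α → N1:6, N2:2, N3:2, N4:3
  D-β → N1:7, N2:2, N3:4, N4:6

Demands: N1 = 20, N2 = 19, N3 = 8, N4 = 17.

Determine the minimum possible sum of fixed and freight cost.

327

Open {D-α}: assign each demand point to its cheapest open site.
  N1→D-α 20×6=120, N2→D-α 19×2=38, N3→D-α 8×2=16, N4→D-α 17×3=51
  freight cost 225, fixed 102 → total 327.
Compare {D-β}: freight cost 312 + fixed 108 = 420.
Compare {D-α, D-β}: freight cost 225 + fixed 210 = 435.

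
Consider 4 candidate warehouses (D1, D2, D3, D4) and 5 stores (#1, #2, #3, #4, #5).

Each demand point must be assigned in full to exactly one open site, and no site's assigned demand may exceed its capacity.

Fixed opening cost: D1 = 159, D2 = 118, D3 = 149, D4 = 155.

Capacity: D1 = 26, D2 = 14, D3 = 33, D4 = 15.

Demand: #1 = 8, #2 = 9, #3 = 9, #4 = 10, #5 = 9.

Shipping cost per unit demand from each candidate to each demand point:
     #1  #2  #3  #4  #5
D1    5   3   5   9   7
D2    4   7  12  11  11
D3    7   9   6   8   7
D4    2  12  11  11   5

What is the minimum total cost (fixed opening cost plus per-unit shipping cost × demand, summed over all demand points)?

563

Open {D1, D3}; cheapest assignment that respects the capacities:
  D1 (cap 26, load 26): #1, #2, #3 — cost 8×5 + 9×3 + 9×5 = 112
  D3 (cap 33, load 19): #4, #5 — cost 10×8 + 9×7 = 143
  Shipping 255, fixed 308 → total 563.
  Any other capacity-feasible assignment to {D1, D3} ships for at least 255.
Compare {D1, D2, D3}: its best feasible assignment gives total 673.
Compare {D1, D3, D4}: its best feasible assignment gives total 694.
Every other set of open sites that can feasibly serve all demand totals ≥ 673 even under its best assignment. Minimum: 563.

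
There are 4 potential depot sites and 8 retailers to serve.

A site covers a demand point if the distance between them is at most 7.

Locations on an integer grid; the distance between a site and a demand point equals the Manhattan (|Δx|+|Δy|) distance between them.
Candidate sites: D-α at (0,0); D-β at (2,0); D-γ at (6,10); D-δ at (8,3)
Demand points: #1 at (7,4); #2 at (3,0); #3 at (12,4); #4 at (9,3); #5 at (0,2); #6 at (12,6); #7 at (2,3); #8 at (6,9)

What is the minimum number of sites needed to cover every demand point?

Coverage sets (demand points within 7 of each site):
  D-α: {#2, #5, #7}
  D-β: {#2, #5, #7}
  D-γ: {#1, #8}
  D-δ: {#1, #3, #4, #6, #7}
No 2 sites suffice: every size-2 union leaves at least one demand point uncovered.
But {D-α, D-γ, D-δ} covers everything, so the minimum is 3.

3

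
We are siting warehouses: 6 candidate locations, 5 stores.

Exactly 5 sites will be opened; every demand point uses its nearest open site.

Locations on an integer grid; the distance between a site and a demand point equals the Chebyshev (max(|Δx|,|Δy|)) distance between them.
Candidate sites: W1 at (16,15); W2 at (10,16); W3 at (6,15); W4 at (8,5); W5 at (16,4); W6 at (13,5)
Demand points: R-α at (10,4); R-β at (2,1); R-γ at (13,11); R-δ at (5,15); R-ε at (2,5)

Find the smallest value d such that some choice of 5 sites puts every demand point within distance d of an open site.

6

Open {W1, W2, W3, W4, W5}.
  Farthest demand point is R-β at distance 6 (to W4); all others are ≤ 6.
With {W1, W2, W3, W4, W6} the worst case is 6.
With {W1, W2, W4, W5, W6} the worst case is 6.
No size-5 selection achieves below 6.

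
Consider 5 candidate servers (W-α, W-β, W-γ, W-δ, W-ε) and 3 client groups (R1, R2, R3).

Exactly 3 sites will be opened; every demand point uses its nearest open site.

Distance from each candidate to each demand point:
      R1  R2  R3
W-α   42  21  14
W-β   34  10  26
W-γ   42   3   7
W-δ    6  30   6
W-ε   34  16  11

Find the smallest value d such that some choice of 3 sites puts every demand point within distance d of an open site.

6

Open {W-α, W-γ, W-δ}.
  Farthest demand point is R1 at distance 6 (to W-δ); all others are ≤ 6.
With {W-β, W-γ, W-δ} the worst case is 6.
With {W-γ, W-δ, W-ε} the worst case is 6.
No size-3 selection achieves below 6.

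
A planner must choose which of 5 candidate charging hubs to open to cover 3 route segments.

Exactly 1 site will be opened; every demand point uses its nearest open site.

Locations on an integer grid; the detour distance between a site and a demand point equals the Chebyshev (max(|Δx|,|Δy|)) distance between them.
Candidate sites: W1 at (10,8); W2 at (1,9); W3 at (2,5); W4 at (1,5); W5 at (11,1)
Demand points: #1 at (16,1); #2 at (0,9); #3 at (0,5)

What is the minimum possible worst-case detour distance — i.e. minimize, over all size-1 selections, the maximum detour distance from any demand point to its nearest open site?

10

Open {W1}.
  Farthest demand point is #2 at detour distance 10 (to W1); all others are ≤ 10.
With {W5} the worst case is 11.
With {W3} the worst case is 14.
No size-1 selection achieves below 10.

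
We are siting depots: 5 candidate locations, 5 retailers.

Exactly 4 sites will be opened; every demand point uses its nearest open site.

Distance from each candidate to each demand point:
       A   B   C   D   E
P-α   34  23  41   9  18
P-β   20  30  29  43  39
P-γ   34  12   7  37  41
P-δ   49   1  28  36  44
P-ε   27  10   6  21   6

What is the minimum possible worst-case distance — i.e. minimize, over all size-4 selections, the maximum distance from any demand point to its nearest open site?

20

Open {P-α, P-β, P-γ, P-δ}.
  Farthest demand point is A at distance 20 (to P-β); all others are ≤ 20.
With {P-α, P-β, P-γ, P-ε} the worst case is 20.
With {P-α, P-β, P-δ, P-ε} the worst case is 20.
No size-4 selection achieves below 20.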